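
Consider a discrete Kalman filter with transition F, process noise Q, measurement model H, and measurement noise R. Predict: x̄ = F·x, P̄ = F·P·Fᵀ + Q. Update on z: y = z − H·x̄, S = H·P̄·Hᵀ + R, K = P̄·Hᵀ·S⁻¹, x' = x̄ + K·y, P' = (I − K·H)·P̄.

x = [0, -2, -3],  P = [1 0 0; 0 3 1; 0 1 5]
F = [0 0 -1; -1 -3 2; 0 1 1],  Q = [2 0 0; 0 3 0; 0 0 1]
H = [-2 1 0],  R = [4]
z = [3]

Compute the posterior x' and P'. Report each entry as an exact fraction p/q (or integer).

x' = [12/11, 53/11, -43/11]
P' = [28/11 140/33 -38/11; 140/33 1052/99 -212/33; -38/11 -212/33 105/11]

x̄ = F·x = [3, 0, -5]
P̄ = F·P·Fᵀ + Q = [7 -7 -6; -7 39 0; -6 0 11]
y = z − H·x̄ = [9]
S = H·P̄·Hᵀ + R = [99]
K = P̄·Hᵀ·S⁻¹ = [-7/33; 53/99; 4/33]
x' = x̄ + K·y = [12/11, 53/11, -43/11]
P' = (I − K·H)·P̄ = [28/11 140/33 -38/11; 140/33 1052/99 -212/33; -38/11 -212/33 105/11]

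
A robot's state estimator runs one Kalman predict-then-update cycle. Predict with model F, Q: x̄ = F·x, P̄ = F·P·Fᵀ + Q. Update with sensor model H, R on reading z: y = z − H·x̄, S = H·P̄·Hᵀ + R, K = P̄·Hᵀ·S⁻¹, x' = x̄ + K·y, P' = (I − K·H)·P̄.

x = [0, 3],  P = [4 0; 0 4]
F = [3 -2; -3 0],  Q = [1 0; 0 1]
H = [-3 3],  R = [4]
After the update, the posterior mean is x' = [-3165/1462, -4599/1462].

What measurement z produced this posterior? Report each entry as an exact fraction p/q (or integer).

x̄ = F·x = [-6, 0]
P̄ = F·P·Fᵀ + Q = [53 -36; -36 37]
S = H·P̄·Hᵀ + R = [1462]
K = P̄·Hᵀ·S⁻¹ = [-267/1462; 219/1462]
x' − x̄ = [5607/1462, -4599/1462] = K·y
y = (KᵀK)⁻¹·Kᵀ·(x' − x̄) = [-21]
z = y + H·x̄ = [-21] + [18] = [-3]

z = [-3]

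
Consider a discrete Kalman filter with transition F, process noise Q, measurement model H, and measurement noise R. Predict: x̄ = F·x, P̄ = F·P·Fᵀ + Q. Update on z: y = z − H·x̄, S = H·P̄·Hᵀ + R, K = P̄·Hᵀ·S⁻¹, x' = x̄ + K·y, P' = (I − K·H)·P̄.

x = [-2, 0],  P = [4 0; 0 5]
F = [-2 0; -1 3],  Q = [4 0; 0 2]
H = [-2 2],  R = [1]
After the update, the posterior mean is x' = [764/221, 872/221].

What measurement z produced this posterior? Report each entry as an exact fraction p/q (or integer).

x̄ = F·x = [4, 2]
P̄ = F·P·Fᵀ + Q = [20 8; 8 51]
S = H·P̄·Hᵀ + R = [221]
K = P̄·Hᵀ·S⁻¹ = [-24/221; 86/221]
x' − x̄ = [-120/221, 430/221] = K·y
y = (KᵀK)⁻¹·Kᵀ·(x' − x̄) = [5]
z = y + H·x̄ = [5] + [-4] = [1]

z = [1]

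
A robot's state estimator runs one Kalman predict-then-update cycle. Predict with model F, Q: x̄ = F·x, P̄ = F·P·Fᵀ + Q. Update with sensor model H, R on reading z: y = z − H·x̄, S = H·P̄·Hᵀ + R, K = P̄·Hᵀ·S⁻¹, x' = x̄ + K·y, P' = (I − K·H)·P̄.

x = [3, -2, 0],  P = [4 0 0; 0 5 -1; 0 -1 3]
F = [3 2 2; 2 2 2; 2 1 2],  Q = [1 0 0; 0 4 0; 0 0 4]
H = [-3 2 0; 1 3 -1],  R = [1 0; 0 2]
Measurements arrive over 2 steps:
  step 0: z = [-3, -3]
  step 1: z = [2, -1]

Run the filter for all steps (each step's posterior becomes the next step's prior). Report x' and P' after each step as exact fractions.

step 0: x' = [17737/36599, -29330/36599, 39728/36599], P' = [17027/36599 19860/36599 61733/36599; 19860/36599 30292/36599 88624/36599; 61733/36599 88624/36599 318993/36599]
step 1: x' = [-242050201/353484508, -10805413/176742254, 29098255/176742254], P' = [146536471/353484508 82215115/176742254 243616395/176742254; 82215115/176742254 62520683/88371127 172076279/88371127; 243616395/176742254 172076279/88371127 605571903/88371127]

step 0: x̄ = F·x = [5, 2, 4]
step 0: P̄ = F·P·Fᵀ + Q = [61 48 40; 48 44 32; 40 32 33]
step 0: y = z − H·x̄ = [8, -10]
step 0: S = H·P̄·Hᵀ + R = [150 -199; -199 508]
step 0: K = P̄·Hᵀ·S⁻¹ = [-11361/36599 7437/36599; 1004/36599 11056/36599; -7951/36599 4306/36599]
step 0: x' = x̄ + K·y = [17737/36599, -29330/36599, 39728/36599]
step 0: P' = (I − K·H)·P̄ = [17027/36599 19860/36599 61733/36599; 19860/36599 30292/36599 88624/36599; 61733/36599 88624/36599 318993/36599]
step 1: x̄ = F·x = [74007/36599, 56270/36599, 85600/36599]
step 1: P̄ = F·P·Fᵀ + Q = [3275090/36599 3024224/36599 2726812/36599; 3024224/36599 2973380/36599 2549432/36599; 2726812/36599 2549432/36599 2448568/36599]
step 1: y = z − H·x̄ = [182679/36599, -193816/36599]
step 1: S = H·P̄·Hᵀ + R = [5115241/36599 -10072986/36599; -10072986/36599 29952404/36599]
step 1: K = P̄·Hᵀ·S⁻¹ = [-110748953/353484508 152594371/706969016; 3437387/176742254 113186655/353484508; -42544069/176742254 64930263/353484508]
step 1: x' = x̄ + K·y = [-242050201/353484508, -10805413/176742254, 29098255/176742254]
step 1: P' = (I − K·H)·P̄ = [146536471/353484508 82215115/176742254 243616395/176742254; 82215115/176742254 62520683/88371127 172076279/88371127; 243616395/176742254 172076279/88371127 605571903/88371127]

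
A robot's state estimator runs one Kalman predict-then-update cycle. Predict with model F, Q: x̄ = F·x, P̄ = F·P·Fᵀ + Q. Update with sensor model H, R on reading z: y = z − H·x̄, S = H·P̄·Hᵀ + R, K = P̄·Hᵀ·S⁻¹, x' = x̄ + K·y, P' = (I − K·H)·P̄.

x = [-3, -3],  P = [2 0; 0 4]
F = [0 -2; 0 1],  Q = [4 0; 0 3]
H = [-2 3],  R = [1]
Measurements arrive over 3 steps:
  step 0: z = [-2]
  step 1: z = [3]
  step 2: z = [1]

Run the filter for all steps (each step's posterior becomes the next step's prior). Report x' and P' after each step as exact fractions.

step 0: x̄ = F·x = [6, -3]
step 0: P̄ = F·P·Fᵀ + Q = [20 -8; -8 7]
step 0: y = z − H·x̄ = [19]
step 0: S = H·P̄·Hᵀ + R = [240]
step 0: K = P̄·Hᵀ·S⁻¹ = [-4/15; 37/240]
step 0: x' = x̄ + K·y = [14/15, -17/240]
step 0: P' = (I − K·H)·P̄ = [44/15 28/15; 28/15 311/240]
step 1: x̄ = F·x = [17/120, -17/240]
step 1: P̄ = F·P·Fᵀ + Q = [551/60 -311/120; -311/120 1031/240]
step 1: y = z − H·x̄ = [839/240]
step 1: S = H·P̄·Hᵀ + R = [25799/240]
step 1: K = P̄·Hᵀ·S⁻¹ = [-6274/25799; 4337/25799]
step 1: x' = x̄ + K·y = [-18278/25799, 13334/25799]
step 1: P' = (I − K·H)·P̄ = [72908/25799 46514/25799; 46514/25799 32455/25799]
step 2: x̄ = F·x = [-26668/25799, 13334/25799]
step 2: P̄ = F·P·Fᵀ + Q = [233016/25799 -64910/25799; -64910/25799 109852/25799]
step 2: y = z − H·x̄ = [-67539/25799]
step 2: S = H·P̄·Hᵀ + R = [2725451/25799]
step 2: K = P̄·Hᵀ·S⁻¹ = [-660762/2725451; 459376/2725451]
step 2: x' = x̄ + K·y = [-1087450/2725451, 206030/2725451]
step 2: P' = (I − K·H)·P̄ = [7692828/2725451 4908298/2725451; 4908298/2725451 3425324/2725451]

step 0: x' = [14/15, -17/240], P' = [44/15 28/15; 28/15 311/240]
step 1: x' = [-18278/25799, 13334/25799], P' = [72908/25799 46514/25799; 46514/25799 32455/25799]
step 2: x' = [-1087450/2725451, 206030/2725451], P' = [7692828/2725451 4908298/2725451; 4908298/2725451 3425324/2725451]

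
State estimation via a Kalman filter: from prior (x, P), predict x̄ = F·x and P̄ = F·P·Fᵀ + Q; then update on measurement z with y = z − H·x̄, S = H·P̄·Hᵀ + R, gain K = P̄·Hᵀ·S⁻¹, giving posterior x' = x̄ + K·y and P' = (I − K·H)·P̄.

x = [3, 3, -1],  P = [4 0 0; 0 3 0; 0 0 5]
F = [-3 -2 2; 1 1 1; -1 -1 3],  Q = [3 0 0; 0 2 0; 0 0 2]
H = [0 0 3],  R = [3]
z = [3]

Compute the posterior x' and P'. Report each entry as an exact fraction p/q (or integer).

x' = [-1331/163, 1055/163, 153/163]
P' = [4661/163 -2456/163 48/163; -2456/163 2090/163 8/163; 48/163 8/163 54/163]

x̄ = F·x = [-17, 5, -9]
P̄ = F·P·Fᵀ + Q = [71 -8 48; -8 14 8; 48 8 54]
y = z − H·x̄ = [30]
S = H·P̄·Hᵀ + R = [489]
K = P̄·Hᵀ·S⁻¹ = [48/163; 8/163; 54/163]
x' = x̄ + K·y = [-1331/163, 1055/163, 153/163]
P' = (I − K·H)·P̄ = [4661/163 -2456/163 48/163; -2456/163 2090/163 8/163; 48/163 8/163 54/163]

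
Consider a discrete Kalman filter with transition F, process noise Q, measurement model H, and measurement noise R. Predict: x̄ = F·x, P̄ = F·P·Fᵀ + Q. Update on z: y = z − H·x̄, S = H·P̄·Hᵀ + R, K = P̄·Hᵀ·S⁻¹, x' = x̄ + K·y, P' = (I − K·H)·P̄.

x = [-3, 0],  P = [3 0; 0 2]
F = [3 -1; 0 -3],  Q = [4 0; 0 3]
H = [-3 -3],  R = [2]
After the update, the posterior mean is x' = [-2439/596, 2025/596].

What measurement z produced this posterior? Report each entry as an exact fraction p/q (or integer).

x̄ = F·x = [-9, 0]
P̄ = F·P·Fᵀ + Q = [33 6; 6 21]
S = H·P̄·Hᵀ + R = [596]
K = P̄·Hᵀ·S⁻¹ = [-117/596; -81/596]
x' − x̄ = [2925/596, 2025/596] = K·y
y = (KᵀK)⁻¹·Kᵀ·(x' − x̄) = [-25]
z = y + H·x̄ = [-25] + [27] = [2]

z = [2]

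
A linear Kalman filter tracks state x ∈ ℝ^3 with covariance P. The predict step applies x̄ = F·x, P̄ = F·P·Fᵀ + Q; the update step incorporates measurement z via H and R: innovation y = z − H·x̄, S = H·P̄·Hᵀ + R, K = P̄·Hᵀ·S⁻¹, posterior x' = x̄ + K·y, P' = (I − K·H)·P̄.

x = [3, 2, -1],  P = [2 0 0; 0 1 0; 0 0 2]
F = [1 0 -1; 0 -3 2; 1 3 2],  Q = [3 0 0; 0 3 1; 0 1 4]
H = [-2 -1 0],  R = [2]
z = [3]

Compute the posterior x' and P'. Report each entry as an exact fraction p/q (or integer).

x̄ = F·x = [4, -8, 7]
P̄ = F·P·Fᵀ + Q = [7 -4 -2; -4 20 0; -2 0 23]
y = z − H·x̄ = [3]
S = H·P̄·Hᵀ + R = [34]
K = P̄·Hᵀ·S⁻¹ = [-5/17; -6/17; 2/17]
x' = x̄ + K·y = [53/17, -154/17, 125/17]
P' = (I − K·H)·P̄ = [69/17 -128/17 -14/17; -128/17 268/17 24/17; -14/17 24/17 383/17]

x' = [53/17, -154/17, 125/17]
P' = [69/17 -128/17 -14/17; -128/17 268/17 24/17; -14/17 24/17 383/17]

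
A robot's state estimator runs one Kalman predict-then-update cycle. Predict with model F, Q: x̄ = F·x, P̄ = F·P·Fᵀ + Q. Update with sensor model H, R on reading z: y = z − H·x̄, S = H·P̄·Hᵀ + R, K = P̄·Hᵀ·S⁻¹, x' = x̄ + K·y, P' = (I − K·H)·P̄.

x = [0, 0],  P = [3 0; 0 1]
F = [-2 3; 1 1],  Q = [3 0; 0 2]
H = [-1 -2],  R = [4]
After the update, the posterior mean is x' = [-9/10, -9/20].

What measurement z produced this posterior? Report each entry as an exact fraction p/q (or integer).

x̄ = F·x = [0, 0]
P̄ = F·P·Fᵀ + Q = [24 -3; -3 6]
S = H·P̄·Hᵀ + R = [40]
K = P̄·Hᵀ·S⁻¹ = [-9/20; -9/40]
x' − x̄ = [-9/10, -9/20] = K·y
y = (KᵀK)⁻¹·Kᵀ·(x' − x̄) = [2]
z = y + H·x̄ = [2] + [0] = [2]

z = [2]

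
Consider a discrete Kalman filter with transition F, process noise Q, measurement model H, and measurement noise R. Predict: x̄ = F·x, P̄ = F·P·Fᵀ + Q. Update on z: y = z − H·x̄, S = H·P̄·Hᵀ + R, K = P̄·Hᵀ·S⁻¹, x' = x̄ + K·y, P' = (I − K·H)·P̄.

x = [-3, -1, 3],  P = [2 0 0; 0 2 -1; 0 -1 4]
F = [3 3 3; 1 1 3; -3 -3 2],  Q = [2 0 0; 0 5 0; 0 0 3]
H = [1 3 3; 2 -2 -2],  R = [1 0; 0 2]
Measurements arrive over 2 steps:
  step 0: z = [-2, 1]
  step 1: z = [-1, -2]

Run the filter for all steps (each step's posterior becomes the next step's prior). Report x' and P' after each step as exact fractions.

step 0: x' = [-42540/236527, -220611/236527, 78059/236527], P' = [80741/236527 37558/236527 -44866/236527; 37558/236527 787293/236527 -784025/236527; -44866/236527 -784025/236527 802906/236527]
step 1: x' = [-8152535478/7567317439, -6351352398/7567317439, 583228659/687937949], P' = [2441879067/7567317439 757291056/7567317439 -89112742/687937949; 757291056/7567317439 23911483665/7567317439 -2161545795/687937949; -89112742/687937949 -2161545795/687937949 2213678222/687937949]

step 0: x̄ = F·x = [-3, 5, 18]
step 0: P̄ = F·P·Fᵀ + Q = [56 36 -9; 36 39 19; -9 19 67]
step 0: y = z − H·x̄ = [-68, 53]
step 0: S = H·P̄·Hᵀ + R = [1515 -644; -644 586]
step 0: K = P̄·Hᵀ·S⁻¹ = [58817/236527 88049/236527; 47362/236527 34290/236527; 11777/236527 -63747/236527]
step 0: x' = x̄ + K·y = [-42540/236527, -220611/236527, 78059/236527]
step 0: P' = (I − K·H)·P̄ = [80741/236527 37558/236527 -44866/236527; 37558/236527 787293/236527 -784025/236527; -44866/236527 -784025/236527 802906/236527]
step 1: x̄ = F·x = [-555276/236527, -28974/236527, 945571/236527]
step 1: P̄ = F·P·Fᵀ + Q = [1267520/236527 108912/236527 -1184241/236527; 108912/236527 4378593/236527 7790223/236527; -1184241/236527 7790223/236527 22356247/236527]
step 1: y = z − H·x̄ = [-2431042/236527, 2470692/236527]
step 1: S = H·P̄·Hᵀ + R = [375889647/236527 -255657992/236527; -255657992/236527 183406910/236527]
step 1: K = P̄·Hᵀ·S⁻¹ = [1773031749/7567317439 2664828173/7567317439; 1160730816/7567317439 622811136/7567317439; 67284539/687937949 -141245169/687937949]
step 1: x' = x̄ + K·y = [-8152535478/7567317439, -6351352398/7567317439, 583228659/687937949]
step 1: P' = (I − K·H)·P̄ = [2441879067/7567317439 757291056/7567317439 -89112742/687937949; 757291056/7567317439 23911483665/7567317439 -2161545795/687937949; -89112742/687937949 -2161545795/687937949 2213678222/687937949]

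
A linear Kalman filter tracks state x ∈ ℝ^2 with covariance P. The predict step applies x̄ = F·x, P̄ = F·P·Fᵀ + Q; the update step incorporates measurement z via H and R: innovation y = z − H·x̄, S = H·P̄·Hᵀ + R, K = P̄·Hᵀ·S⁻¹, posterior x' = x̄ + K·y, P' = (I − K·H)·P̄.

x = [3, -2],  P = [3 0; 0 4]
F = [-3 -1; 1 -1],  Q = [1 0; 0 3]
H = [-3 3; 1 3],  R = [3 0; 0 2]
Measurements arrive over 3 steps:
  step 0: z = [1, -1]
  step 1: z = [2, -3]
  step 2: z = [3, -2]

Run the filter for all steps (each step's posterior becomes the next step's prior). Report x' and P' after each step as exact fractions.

step 0: x̄ = F·x = [-7, 5]
step 0: P̄ = F·P·Fᵀ + Q = [32 -5; -5 10]
step 0: y = z − H·x̄ = [-35, -9]
step 0: S = H·P̄·Hᵀ + R = [471 24; 24 94]
step 0: K = P̄·Hᵀ·S⁻¹ = [-1807/7283 3557/14566; 605/7283 3565/14566]
step 0: x' = x̄ + K·y = [-7485/14566, -1605/14566]
step 0: P' = (I − K·H)·P̄ = [4489/14566 875/14566; 875/14566 2085/14566]
step 1: x̄ = F·x = [12030/7283, -2940/7283]
step 1: P̄ = F·P·Fᵀ + Q = [31151/7283 -4816/7283; -4816/7283 24261/7283]
step 1: y = z − H·x̄ = [59476/7283, -25059/7283]
step 1: S = H·P̄·Hᵀ + R = [607245/7283 153792/7283; 153792/7283 235170/7283]
step 1: K = P̄·Hᵀ·S⁻¹ = [-71053/302973 1223723/5453514; 25583/302973 1274987/5453514]
step 1: x' = x̄ + K·y = [-171119/165258, -85691/165258]
step 1: P' = (I − K·H)·P̄ = [1571077/5453514 292123/5453514; 292123/5453514 752617/5453514]
step 2: x̄ = F·x = [299524/82629, -4746/9181]
step 2: P̄ = F·P·Fᵀ + Q = [11049281/2726757 -187576/302973; -187576/302973 335185/100991]
step 2: y = z − H·x̄ = [424867/27543, -336640/82629]
step 2: S = H·P̄·Hᵀ + R = [24384563/302973 19477072/908919; 19477072/908919 87823646/2726757]
step 2: K = P̄·Hᵀ·S⁻¹ = [-226499027/969385003 433507853/1938770006; 81992033/969385003 452984925/1938770006]
step 2: x' = x̄ + K·y = [-863012435/969385003, -159091921/969385003]
step 2: P' = (I − K·H)·P̄ = [556502467/1938770006 103504413/1938770006; 103504413/1938770006 267488479/1938770006]

step 0: x' = [-7485/14566, -1605/14566], P' = [4489/14566 875/14566; 875/14566 2085/14566]
step 1: x' = [-171119/165258, -85691/165258], P' = [1571077/5453514 292123/5453514; 292123/5453514 752617/5453514]
step 2: x' = [-863012435/969385003, -159091921/969385003], P' = [556502467/1938770006 103504413/1938770006; 103504413/1938770006 267488479/1938770006]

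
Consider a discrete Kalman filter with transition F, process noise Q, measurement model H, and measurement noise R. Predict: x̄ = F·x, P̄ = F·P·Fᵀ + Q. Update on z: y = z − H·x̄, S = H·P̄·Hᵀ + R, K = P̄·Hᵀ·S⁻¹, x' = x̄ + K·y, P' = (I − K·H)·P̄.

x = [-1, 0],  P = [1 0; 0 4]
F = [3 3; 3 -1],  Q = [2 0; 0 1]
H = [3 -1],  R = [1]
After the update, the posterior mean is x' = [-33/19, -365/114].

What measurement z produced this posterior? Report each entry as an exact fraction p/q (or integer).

x̄ = F·x = [-3, -3]
P̄ = F·P·Fᵀ + Q = [47 -3; -3 14]
S = H·P̄·Hᵀ + R = [456]
K = P̄·Hᵀ·S⁻¹ = [6/19; -23/456]
x' − x̄ = [24/19, -23/114] = K·y
y = (KᵀK)⁻¹·Kᵀ·(x' − x̄) = [4]
z = y + H·x̄ = [4] + [-6] = [-2]

z = [-2]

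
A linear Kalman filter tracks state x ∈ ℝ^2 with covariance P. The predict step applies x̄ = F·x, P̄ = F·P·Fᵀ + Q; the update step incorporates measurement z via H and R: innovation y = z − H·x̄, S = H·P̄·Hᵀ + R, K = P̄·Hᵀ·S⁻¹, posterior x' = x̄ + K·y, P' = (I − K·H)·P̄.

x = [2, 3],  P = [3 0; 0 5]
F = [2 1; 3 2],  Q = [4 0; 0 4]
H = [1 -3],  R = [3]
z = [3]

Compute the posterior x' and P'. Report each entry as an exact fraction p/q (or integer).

x̄ = F·x = [7, 12]
P̄ = F·P·Fᵀ + Q = [21 28; 28 51]
y = z − H·x̄ = [32]
S = H·P̄·Hᵀ + R = [315]
K = P̄·Hᵀ·S⁻¹ = [-1/5; -25/63]
x' = x̄ + K·y = [3/5, -44/63]
P' = (I − K·H)·P̄ = [42/5 3; 3 88/63]

x' = [3/5, -44/63]
P' = [42/5 3; 3 88/63]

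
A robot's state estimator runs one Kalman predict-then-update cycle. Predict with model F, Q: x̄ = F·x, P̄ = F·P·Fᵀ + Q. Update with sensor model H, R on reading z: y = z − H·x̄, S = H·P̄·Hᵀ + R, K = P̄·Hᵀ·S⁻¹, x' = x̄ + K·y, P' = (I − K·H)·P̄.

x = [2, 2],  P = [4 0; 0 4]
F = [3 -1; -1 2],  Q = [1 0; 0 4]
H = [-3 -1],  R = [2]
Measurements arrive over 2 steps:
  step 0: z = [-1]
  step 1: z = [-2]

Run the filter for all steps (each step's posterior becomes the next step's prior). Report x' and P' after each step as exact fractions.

step 0: x̄ = F·x = [4, 2]
step 0: P̄ = F·P·Fᵀ + Q = [41 -20; -20 24]
step 0: y = z − H·x̄ = [13]
step 0: S = H·P̄·Hᵀ + R = [275]
step 0: K = P̄·Hᵀ·S⁻¹ = [-103/275; 36/275]
step 0: x' = x̄ + K·y = [-239/275, 1018/275]
step 0: P' = (I − K·H)·P̄ = [666/275 -1792/275; -1792/275 5304/275]
step 1: x̄ = F·x = [-347/55, 91/11]
step 1: P̄ = F·P·Fᵀ + Q = [893/11 -1006/11; -1006/11 1206/11]
step 1: y = z − H·x̄ = [-696/55]
step 1: S = H·P̄·Hᵀ + R = [3229/11]
step 1: K = P̄·Hᵀ·S⁻¹ = [-1673/3229; 1812/3229]
step 1: x' = x̄ + K·y = [799/3229, 18913/16145]
step 1: P' = (I − K·H)·P̄ = [7688/3229 -19718/3229; -19718/3229 55530/3229]

step 0: x' = [-239/275, 1018/275], P' = [666/275 -1792/275; -1792/275 5304/275]
step 1: x' = [799/3229, 18913/16145], P' = [7688/3229 -19718/3229; -19718/3229 55530/3229]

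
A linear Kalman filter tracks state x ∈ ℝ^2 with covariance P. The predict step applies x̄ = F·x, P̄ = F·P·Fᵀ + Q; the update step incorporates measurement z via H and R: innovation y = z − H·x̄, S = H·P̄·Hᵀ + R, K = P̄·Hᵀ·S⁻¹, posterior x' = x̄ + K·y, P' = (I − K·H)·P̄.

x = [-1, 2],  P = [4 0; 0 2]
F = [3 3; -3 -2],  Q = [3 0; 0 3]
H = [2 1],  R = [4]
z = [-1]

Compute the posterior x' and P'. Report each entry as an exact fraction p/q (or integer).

x' = [-45/29, 69/29]
P' = [201/29 -314/29; -314/29 1688/87]

x̄ = F·x = [3, -1]
P̄ = F·P·Fᵀ + Q = [57 -48; -48 47]
y = z − H·x̄ = [-6]
S = H·P̄·Hᵀ + R = [87]
K = P̄·Hᵀ·S⁻¹ = [22/29; -49/87]
x' = x̄ + K·y = [-45/29, 69/29]
P' = (I − K·H)·P̄ = [201/29 -314/29; -314/29 1688/87]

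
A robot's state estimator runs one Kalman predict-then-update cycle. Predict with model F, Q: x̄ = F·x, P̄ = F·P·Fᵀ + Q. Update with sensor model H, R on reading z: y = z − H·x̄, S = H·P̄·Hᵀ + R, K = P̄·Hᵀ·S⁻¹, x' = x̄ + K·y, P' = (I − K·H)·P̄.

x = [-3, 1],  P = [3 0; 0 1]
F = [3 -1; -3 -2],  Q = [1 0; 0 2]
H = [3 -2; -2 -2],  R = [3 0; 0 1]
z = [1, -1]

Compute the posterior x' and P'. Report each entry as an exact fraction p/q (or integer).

x' = [11213/34040, 3191/34040]
P' = [5399/34040 -2067/34040; -2067/34040 7071/34040]

x̄ = F·x = [-10, 7]
P̄ = F·P·Fᵀ + Q = [29 -25; -25 33]
y = z − H·x̄ = [45, -7]
S = H·P̄·Hᵀ + R = [696 8; 8 49]
K = P̄·Hᵀ·S⁻¹ = [6777/34040 -833/4255; -6781/34040 -1251/4255]
x' = x̄ + K·y = [11213/34040, 3191/34040]
P' = (I − K·H)·P̄ = [5399/34040 -2067/34040; -2067/34040 7071/34040]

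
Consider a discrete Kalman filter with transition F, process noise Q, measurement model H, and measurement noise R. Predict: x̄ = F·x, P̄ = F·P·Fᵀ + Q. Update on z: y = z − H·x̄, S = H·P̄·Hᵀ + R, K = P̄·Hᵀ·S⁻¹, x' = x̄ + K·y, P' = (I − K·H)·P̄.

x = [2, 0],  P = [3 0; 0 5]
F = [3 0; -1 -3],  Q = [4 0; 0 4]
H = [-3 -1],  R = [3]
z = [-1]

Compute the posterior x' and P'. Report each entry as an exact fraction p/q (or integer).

x̄ = F·x = [6, -2]
P̄ = F·P·Fᵀ + Q = [31 -9; -9 52]
y = z − H·x̄ = [15]
S = H·P̄·Hᵀ + R = [280]
K = P̄·Hᵀ·S⁻¹ = [-3/10; -5/56]
x' = x̄ + K·y = [3/2, -187/56]
P' = (I − K·H)·P̄ = [29/5 -33/2; -33/2 2787/56]

x' = [3/2, -187/56]
P' = [29/5 -33/2; -33/2 2787/56]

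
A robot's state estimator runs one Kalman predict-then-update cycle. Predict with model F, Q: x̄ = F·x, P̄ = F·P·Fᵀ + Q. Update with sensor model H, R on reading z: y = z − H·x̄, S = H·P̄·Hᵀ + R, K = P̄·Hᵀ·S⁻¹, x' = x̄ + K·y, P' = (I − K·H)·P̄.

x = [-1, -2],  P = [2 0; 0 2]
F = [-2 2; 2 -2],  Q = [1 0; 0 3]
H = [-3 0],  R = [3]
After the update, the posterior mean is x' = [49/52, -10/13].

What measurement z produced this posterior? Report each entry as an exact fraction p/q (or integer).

z = [-3]

x̄ = F·x = [-2, 2]
P̄ = F·P·Fᵀ + Q = [17 -16; -16 19]
S = H·P̄·Hᵀ + R = [156]
K = P̄·Hᵀ·S⁻¹ = [-17/52; 4/13]
x' − x̄ = [153/52, -36/13] = K·y
y = (KᵀK)⁻¹·Kᵀ·(x' − x̄) = [-9]
z = y + H·x̄ = [-9] + [6] = [-3]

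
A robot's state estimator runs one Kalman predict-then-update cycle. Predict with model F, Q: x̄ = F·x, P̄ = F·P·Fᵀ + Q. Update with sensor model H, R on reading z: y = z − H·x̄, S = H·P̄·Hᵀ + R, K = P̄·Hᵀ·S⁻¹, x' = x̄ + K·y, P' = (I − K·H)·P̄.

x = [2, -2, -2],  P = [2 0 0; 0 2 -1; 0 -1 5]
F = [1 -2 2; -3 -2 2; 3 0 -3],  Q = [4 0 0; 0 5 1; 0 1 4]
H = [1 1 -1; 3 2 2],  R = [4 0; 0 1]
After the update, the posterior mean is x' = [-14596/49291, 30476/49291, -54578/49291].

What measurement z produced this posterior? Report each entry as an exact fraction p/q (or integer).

x̄ = F·x = [2, -6, 12]
P̄ = F·P·Fᵀ + Q = [42 30 -30; 30 59 -53; -30 -53 67]
S = H·P̄·Hᵀ + R = [398 290; 290 459]
K = P̄·Hᵀ·S⁻¹ = [5139/49291 10284/49291; 17799/49291 -292/49291; -25435/49291 9412/49291]
x' − x̄ = [-113178/49291, 326222/49291, -646070/49291] = K·y
y = (KᵀK)⁻¹·Kᵀ·(x' − x̄) = [18, -20]
z = y + H·x̄ = [18, -20] + [-16, 18] = [2, -2]

z = [2, -2]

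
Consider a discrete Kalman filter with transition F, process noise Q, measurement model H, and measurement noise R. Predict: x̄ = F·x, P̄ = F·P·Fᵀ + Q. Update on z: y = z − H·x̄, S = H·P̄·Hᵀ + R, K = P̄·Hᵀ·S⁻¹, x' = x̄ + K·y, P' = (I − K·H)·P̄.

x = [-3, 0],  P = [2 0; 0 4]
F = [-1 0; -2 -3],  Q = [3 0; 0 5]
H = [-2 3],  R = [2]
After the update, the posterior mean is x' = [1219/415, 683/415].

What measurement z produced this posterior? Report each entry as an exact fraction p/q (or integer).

z = [-1]

x̄ = F·x = [3, 6]
P̄ = F·P·Fᵀ + Q = [5 4; 4 49]
S = H·P̄·Hᵀ + R = [415]
K = P̄·Hᵀ·S⁻¹ = [2/415; 139/415]
x' − x̄ = [-26/415, -1807/415] = K·y
y = (KᵀK)⁻¹·Kᵀ·(x' − x̄) = [-13]
z = y + H·x̄ = [-13] + [12] = [-1]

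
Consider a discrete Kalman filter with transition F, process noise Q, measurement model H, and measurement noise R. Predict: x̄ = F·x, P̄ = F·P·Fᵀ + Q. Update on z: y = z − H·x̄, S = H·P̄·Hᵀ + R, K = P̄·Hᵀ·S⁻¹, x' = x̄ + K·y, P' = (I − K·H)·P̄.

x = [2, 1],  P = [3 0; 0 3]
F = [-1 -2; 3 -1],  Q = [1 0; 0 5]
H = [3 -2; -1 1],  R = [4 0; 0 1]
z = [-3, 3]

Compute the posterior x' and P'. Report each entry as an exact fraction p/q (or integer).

x̄ = F·x = [-4, 5]
P̄ = F·P·Fᵀ + Q = [16 -3; -3 35]
y = z − H·x̄ = [19, -6]
S = H·P̄·Hᵀ + R = [324 -133; -133 58]
K = P̄·Hᵀ·S⁻¹ = [605/1103 1026/1103; 472/1103 1805/1103]
x' = x̄ + K·y = [927/1103, 3653/1103]
P' = (I − K·H)·P̄ = [4472/1103 5498/1103; 5498/1103 7303/1103]

x' = [927/1103, 3653/1103]
P' = [4472/1103 5498/1103; 5498/1103 7303/1103]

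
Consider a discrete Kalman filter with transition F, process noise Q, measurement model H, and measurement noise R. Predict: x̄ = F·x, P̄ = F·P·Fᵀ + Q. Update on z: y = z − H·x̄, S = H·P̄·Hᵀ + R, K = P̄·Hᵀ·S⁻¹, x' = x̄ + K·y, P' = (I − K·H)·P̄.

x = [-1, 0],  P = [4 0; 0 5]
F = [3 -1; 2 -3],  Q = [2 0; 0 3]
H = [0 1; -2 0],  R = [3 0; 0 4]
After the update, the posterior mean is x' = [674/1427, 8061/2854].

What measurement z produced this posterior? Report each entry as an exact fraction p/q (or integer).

x̄ = F·x = [-3, -2]
P̄ = F·P·Fᵀ + Q = [43 39; 39 64]
S = H·P̄·Hᵀ + R = [67 -78; -78 176]
K = P̄·Hᵀ·S⁻¹ = [39/1427 -680/1427; 1295/1427 -117/2854]
x' − x̄ = [4955/1427, 13769/2854] = K·y
y = (KᵀK)⁻¹·Kᵀ·(x' − x̄) = [5, -7]
z = y + H·x̄ = [5, -7] + [-2, 6] = [3, -1]

z = [3, -1]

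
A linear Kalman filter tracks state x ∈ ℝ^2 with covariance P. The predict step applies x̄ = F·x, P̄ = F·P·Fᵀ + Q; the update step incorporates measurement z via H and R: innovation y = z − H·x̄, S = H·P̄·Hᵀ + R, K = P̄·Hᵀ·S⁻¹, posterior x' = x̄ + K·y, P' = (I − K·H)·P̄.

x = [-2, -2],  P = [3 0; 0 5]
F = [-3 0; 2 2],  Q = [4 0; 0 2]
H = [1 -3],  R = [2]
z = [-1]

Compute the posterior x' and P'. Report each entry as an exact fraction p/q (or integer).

x' = [47/447, 48/149]
P' = [6632/447 718/149; 718/149 266/149]

x̄ = F·x = [6, -8]
P̄ = F·P·Fᵀ + Q = [31 -18; -18 34]
y = z − H·x̄ = [-31]
S = H·P̄·Hᵀ + R = [447]
K = P̄·Hᵀ·S⁻¹ = [85/447; -40/149]
x' = x̄ + K·y = [47/447, 48/149]
P' = (I − K·H)·P̄ = [6632/447 718/149; 718/149 266/149]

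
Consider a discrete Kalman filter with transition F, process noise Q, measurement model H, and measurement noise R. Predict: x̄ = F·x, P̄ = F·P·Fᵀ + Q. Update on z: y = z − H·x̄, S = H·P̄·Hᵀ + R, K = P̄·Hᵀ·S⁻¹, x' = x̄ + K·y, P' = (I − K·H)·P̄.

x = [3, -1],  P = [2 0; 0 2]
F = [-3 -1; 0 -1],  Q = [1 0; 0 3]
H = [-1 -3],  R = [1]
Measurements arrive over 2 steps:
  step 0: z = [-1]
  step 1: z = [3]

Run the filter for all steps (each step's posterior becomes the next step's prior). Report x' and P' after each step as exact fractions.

step 0: x̄ = F·x = [-8, 1]
step 0: P̄ = F·P·Fᵀ + Q = [21 2; 2 5]
step 0: y = z − H·x̄ = [-6]
step 0: S = H·P̄·Hᵀ + R = [79]
step 0: K = P̄·Hᵀ·S⁻¹ = [-27/79; -17/79]
step 0: x' = x̄ + K·y = [-470/79, 181/79]
step 0: P' = (I − K·H)·P̄ = [930/79 -301/79; -301/79 106/79]
step 1: x̄ = F·x = [1229/79, -181/79]
step 1: P̄ = F·P·Fᵀ + Q = [6749/79 -797/79; -797/79 343/79]
step 1: y = z − H·x̄ = [923/79]
step 1: S = H·P̄·Hᵀ + R = [5133/79]
step 1: K = P̄·Hᵀ·S⁻¹ = [-4358/5133; -8/177]
step 1: x' = x̄ + K·y = [28937/5133, -499/177]
step 1: P' = (I − K·H)·P̄ = [198107/5133 -2227/177; -2227/177 745/177]

step 0: x' = [-470/79, 181/79], P' = [930/79 -301/79; -301/79 106/79]
step 1: x' = [28937/5133, -499/177], P' = [198107/5133 -2227/177; -2227/177 745/177]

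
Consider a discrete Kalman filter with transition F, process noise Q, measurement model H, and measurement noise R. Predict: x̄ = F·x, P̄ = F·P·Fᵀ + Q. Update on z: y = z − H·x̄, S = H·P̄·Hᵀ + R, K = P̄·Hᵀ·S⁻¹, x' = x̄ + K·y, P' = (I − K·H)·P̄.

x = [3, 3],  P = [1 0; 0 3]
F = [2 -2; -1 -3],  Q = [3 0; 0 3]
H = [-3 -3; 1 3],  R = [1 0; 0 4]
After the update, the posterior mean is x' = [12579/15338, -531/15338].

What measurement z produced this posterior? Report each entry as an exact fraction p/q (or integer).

z = [-2, 3]

x̄ = F·x = [0, -12]
P̄ = F·P·Fᵀ + Q = [19 16; 16 31]
S = H·P̄·Hᵀ + R = [739 -528; -528 398]
K = P̄·Hᵀ·S⁻¹ = [-3207/7669 -5927/15338; 717/7669 6103/15338]
x' − x̄ = [12579/15338, 183525/15338] = K·y
y = (KᵀK)⁻¹·Kᵀ·(x' − x̄) = [-38, 39]
z = y + H·x̄ = [-38, 39] + [36, -36] = [-2, 3]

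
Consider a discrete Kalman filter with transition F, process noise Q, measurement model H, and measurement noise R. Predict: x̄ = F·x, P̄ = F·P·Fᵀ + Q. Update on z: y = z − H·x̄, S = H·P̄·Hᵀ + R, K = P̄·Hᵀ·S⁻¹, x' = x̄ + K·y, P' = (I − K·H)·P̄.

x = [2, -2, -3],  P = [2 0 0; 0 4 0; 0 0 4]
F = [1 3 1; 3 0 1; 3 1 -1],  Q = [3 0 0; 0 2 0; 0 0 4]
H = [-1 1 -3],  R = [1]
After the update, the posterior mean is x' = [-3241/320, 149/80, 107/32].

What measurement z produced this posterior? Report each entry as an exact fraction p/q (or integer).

z = [2]

x̄ = F·x = [-7, 3, 7]
P̄ = F·P·Fᵀ + Q = [45 10 14; 10 24 14; 14 14 30]
S = H·P̄·Hᵀ + R = [320]
K = P̄·Hᵀ·S⁻¹ = [-77/320; -7/80; -9/32]
x' − x̄ = [-1001/320, -91/80, -117/32] = K·y
y = (KᵀK)⁻¹·Kᵀ·(x' − x̄) = [13]
z = y + H·x̄ = [13] + [-11] = [2]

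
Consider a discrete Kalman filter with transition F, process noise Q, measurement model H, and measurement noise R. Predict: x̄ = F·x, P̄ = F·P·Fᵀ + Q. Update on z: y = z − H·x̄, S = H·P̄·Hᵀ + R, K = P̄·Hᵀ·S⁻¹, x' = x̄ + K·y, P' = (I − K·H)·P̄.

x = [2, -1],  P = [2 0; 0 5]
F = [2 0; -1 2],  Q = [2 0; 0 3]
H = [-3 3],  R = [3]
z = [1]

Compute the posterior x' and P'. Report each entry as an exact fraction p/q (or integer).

x̄ = F·x = [4, -4]
P̄ = F·P·Fᵀ + Q = [10 -4; -4 25]
y = z − H·x̄ = [25]
S = H·P̄·Hᵀ + R = [390]
K = P̄·Hᵀ·S⁻¹ = [-7/65; 29/130]
x' = x̄ + K·y = [17/13, 41/26]
P' = (I − K·H)·P̄ = [356/65 349/65; 349/65 727/130]

x' = [17/13, 41/26]
P' = [356/65 349/65; 349/65 727/130]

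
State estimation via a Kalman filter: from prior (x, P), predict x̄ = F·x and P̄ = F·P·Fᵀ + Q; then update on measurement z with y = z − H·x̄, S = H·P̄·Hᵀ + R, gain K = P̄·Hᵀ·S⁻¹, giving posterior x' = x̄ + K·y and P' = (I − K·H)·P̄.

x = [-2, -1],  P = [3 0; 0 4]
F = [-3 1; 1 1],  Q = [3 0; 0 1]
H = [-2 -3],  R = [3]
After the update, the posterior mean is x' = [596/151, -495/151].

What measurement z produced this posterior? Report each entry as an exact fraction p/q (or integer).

x̄ = F·x = [5, -3]
P̄ = F·P·Fᵀ + Q = [34 -5; -5 8]
S = H·P̄·Hᵀ + R = [151]
K = P̄·Hᵀ·S⁻¹ = [-53/151; -14/151]
x' − x̄ = [-159/151, -42/151] = K·y
y = (KᵀK)⁻¹·Kᵀ·(x' − x̄) = [3]
z = y + H·x̄ = [3] + [-1] = [2]

z = [2]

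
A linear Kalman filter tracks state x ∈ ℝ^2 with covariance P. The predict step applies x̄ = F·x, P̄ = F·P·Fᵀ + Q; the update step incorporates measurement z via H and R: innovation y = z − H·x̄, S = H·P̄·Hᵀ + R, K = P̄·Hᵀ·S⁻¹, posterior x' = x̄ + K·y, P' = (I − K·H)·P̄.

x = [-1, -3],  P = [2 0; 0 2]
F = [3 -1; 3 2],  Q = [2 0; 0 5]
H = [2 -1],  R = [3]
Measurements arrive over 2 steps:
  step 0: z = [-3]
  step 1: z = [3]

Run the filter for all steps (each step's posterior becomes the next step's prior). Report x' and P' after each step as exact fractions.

step 0: x' = [-60/11, -93/11], P' = [92/11 169/11; 169/11 679/22]
step 1: x' = [-2883/476, -36447/2380], P' = [5903/476 11989/476; 11989/476 128761/2380]

step 0: x̄ = F·x = [0, -9]
step 0: P̄ = F·P·Fᵀ + Q = [22 14; 14 31]
step 0: y = z − H·x̄ = [-12]
step 0: S = H·P̄·Hᵀ + R = [66]
step 0: K = P̄·Hᵀ·S⁻¹ = [5/11; -1/22]
step 0: x' = x̄ + K·y = [-60/11, -93/11]
step 0: P' = (I − K·H)·P̄ = [92/11 169/11; 169/11 679/22]
step 1: x̄ = F·x = [-87/11, -366/11]
step 1: P̄ = F·P·Fᵀ + Q = [351/22 656/11; 656/11 4269/11]
step 1: y = z − H·x̄ = [-159/11]
step 1: S = H·P̄·Hᵀ + R = [2380/11]
step 1: K = P̄·Hᵀ·S⁻¹ = [-61/476; -2957/2380]
step 1: x' = x̄ + K·y = [-2883/476, -36447/2380]
step 1: P' = (I − K·H)·P̄ = [5903/476 11989/476; 11989/476 128761/2380]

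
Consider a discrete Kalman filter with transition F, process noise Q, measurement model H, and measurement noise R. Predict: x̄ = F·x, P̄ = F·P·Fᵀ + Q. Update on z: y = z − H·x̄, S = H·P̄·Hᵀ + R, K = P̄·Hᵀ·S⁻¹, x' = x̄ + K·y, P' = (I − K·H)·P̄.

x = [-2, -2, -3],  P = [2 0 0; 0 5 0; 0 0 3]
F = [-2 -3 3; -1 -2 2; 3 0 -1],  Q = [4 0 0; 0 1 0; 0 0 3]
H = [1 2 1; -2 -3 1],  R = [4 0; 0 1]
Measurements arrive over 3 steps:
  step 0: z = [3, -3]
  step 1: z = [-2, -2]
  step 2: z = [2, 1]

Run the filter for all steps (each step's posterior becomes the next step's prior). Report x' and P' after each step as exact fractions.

step 0: x̄ = F·x = [1, 0, -3]
step 0: P̄ = F·P·Fᵀ + Q = [84 52 -21; 52 35 -12; -21 -12 24]
step 0: y = z − H·x̄ = [5, 2]
step 0: S = H·P̄·Hᵀ + R = [370 -685; -685 1456]
step 0: K = P̄·Hᵀ·S⁻¹ = [6827/69495 -2651/13899; 585/4633 -428/4633; 13098/23165 1557/4633]
step 0: x' = x̄ + K·y = [15424/13899, 2069/4633, 2313/4633]
step 0: P' = (I − K·H)·P̄ = [124496/69495 -4439/4633 11994/23165; -4439/4633 3217/4633 345/4633; 11994/23165 345/4633 36948/23165]
step 1: x̄ = F·x = [-28652/13899, -13960/13899, 13111/4633]
step 1: P̄ = F·P·Fᵀ + Q = [883901/69495 423517/69495 -22972/23165; 423517/69495 378719/69495 22186/23165; -22972/23165 22186/23165 407967/23165]
step 1: y = z − H·x̄ = [-10559/13899, -166315/13899]
step 1: S = H·P̄·Hᵀ + R = [5723126/69495 -5778476/69495; -5778476/69495 13195991/69495]
step 1: K = P̄·Hᵀ·S⁻¹ = [57222943/606252742 -58848515/303126371; 77515685/606252742 -27055243/303126371; 341214465/606252742 101402049/303126371]
step 1: x' = x̄ + K·y = [115131371/606252742, -20317355/606252742, -970322181/606252742]
step 1: P' = (I − K·H)·P̄ = [1079868389/606252742 -578603273/606252742 306229929/606252742; -578603273/606252742 419996609/606252742 48672795/606252742; 306229929/606252742 48672795/606252742 961282341/606252742]
step 2: x̄ = F·x = [-1540138610/303126371, -2015141023/606252742, 657858147/303126371]
step 2: P̄ = F·P·Fᵀ + Q = [3840943170/303126371 1834752262/303126371 -320540148/303126371; 1834752262/303126371 3282521763/606252742 275202441/303126371; -320540148/303126371 275202441/303126371 5330738247/303126371]
step 2: y = z − H·x̄ = [206098484/17830963, -12915441061/606252742]
step 2: S = H·P̄·Hᵀ + R = [1455762879/17830963 -1470390677/17830963; -1470390677/17830963 114833916643/606252742]
step 2: K = P̄·Hᵀ·S⁻¹ = [496168656526/5252733452297 -1019637033016/5252733452297; 670977019833/5252733452297 -468859909487/5252733452297; 2955275089533/5252733452297 1757383719918/5252733452297]
step 2: x' = x̄ + K·y = [768678547126/5252733452297, 284210917722/5252733452297, 8119325703204/5252733452297]
step 2: P' = (I − K·H)·P̄ = [9356261024210/5252733452297 -5012894282702/5252733452297 2654202167298/5252733452297; -5012894282702/5252733452297 3638290167385/5252733452297 420222027264/5252733452297; 2654202167298/5252733452297 420222027264/5252733452297 8326454136306/5252733452297]

step 0: x' = [15424/13899, 2069/4633, 2313/4633], P' = [124496/69495 -4439/4633 11994/23165; -4439/4633 3217/4633 345/4633; 11994/23165 345/4633 36948/23165]
step 1: x' = [115131371/606252742, -20317355/606252742, -970322181/606252742], P' = [1079868389/606252742 -578603273/606252742 306229929/606252742; -578603273/606252742 419996609/606252742 48672795/606252742; 306229929/606252742 48672795/606252742 961282341/606252742]
step 2: x' = [768678547126/5252733452297, 284210917722/5252733452297, 8119325703204/5252733452297], P' = [9356261024210/5252733452297 -5012894282702/5252733452297 2654202167298/5252733452297; -5012894282702/5252733452297 3638290167385/5252733452297 420222027264/5252733452297; 2654202167298/5252733452297 420222027264/5252733452297 8326454136306/5252733452297]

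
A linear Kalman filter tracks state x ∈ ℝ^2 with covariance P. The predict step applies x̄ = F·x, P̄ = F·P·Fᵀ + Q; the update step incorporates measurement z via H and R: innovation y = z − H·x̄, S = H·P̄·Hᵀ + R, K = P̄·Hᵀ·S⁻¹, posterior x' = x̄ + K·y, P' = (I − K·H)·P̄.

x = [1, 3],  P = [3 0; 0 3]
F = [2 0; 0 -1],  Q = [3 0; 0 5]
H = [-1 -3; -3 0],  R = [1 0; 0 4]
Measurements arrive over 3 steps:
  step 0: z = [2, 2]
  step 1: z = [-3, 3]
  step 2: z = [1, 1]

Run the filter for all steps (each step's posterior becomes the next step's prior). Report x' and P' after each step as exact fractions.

step 0: x̄ = F·x = [2, -3]
step 0: P̄ = F·P·Fᵀ + Q = [15 0; 0 8]
step 0: y = z − H·x̄ = [-5, 8]
step 0: S = H·P̄·Hᵀ + R = [88 45; 45 139]
step 0: K = P̄·Hᵀ·S⁻¹ = [-60/10207 -3285/10207; -3336/10207 1080/10207]
step 0: x' = x̄ + K·y = [-5566/10207, -5301/10207]
step 0: P' = (I − K·H)·P̄ = [4380/10207 -1440/10207; -1440/10207 1592/10207]
step 1: x̄ = F·x = [-11132/10207, 5301/10207]
step 1: P̄ = F·P·Fᵀ + Q = [48141/10207 2880/10207; 2880/10207 52627/10207]
step 1: y = z − H·x̄ = [-25850/10207, -2775/10207]
step 1: S = H·P̄·Hᵀ + R = [549271/10207 170343/10207; 170343/10207 474097/10207]
step 1: K = P̄·Hᵀ·S⁻¹ = [-113562/11334917 -3412125/11334917; -7322871/22669834 2217969/22669834]
step 1: x' = x̄ + K·y = [-11146867/11334917, 29716287/22669834]
step 1: P' = (I − K·H)·P̄ = [4549500/11334917 -1478646/11334917; -1478646/11334917 3426721/22669834]
step 2: x̄ = F·x = [-22293734/11334917, -29716287/22669834]
step 2: P̄ = F·P·Fᵀ + Q = [52202751/11334917 2957292/11334917; 2957292/11334917 116775891/22669834]
step 2: y = z − H·x̄ = [-111066495/22669834, -55546285/11334917]
step 2: S = H·P̄·Hᵀ + R = [1213545859/22669834 183223881/11334917; 183223881/11334917 515164427/11334917]
step 2: K = P̄·Hᵀ·S⁻¹ = [-488597016/49231386163 -14792400909/49231386163; -15904153431/49231386163 4808651049/49231386163]
step 2: x' = x̄ + K·y = [-21945915601/49231386163, -10179202299/49231386163]
step 2: P' = (I − K·H)·P̄ = [19723201212/49231386163 -6411534732/49231386163; -6411534732/49231386163 7438562721/49231386163]

step 0: x' = [-5566/10207, -5301/10207], P' = [4380/10207 -1440/10207; -1440/10207 1592/10207]
step 1: x' = [-11146867/11334917, 29716287/22669834], P' = [4549500/11334917 -1478646/11334917; -1478646/11334917 3426721/22669834]
step 2: x' = [-21945915601/49231386163, -10179202299/49231386163], P' = [19723201212/49231386163 -6411534732/49231386163; -6411534732/49231386163 7438562721/49231386163]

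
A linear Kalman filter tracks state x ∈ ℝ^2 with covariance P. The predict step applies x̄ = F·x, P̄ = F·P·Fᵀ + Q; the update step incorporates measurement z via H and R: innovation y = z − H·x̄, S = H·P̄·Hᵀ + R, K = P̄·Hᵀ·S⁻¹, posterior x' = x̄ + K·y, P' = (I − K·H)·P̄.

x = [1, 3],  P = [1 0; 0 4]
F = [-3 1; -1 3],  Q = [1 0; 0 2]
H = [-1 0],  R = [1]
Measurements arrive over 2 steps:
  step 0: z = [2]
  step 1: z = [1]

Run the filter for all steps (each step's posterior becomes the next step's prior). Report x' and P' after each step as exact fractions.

step 0: x' = [-28/15, 6], P' = [14/15 1; 1 24]
step 1: x' = [-79/142, -1892/213], P' = [137/142 162/71; 162/71 13862/213]

step 0: x̄ = F·x = [0, 8]
step 0: P̄ = F·P·Fᵀ + Q = [14 15; 15 39]
step 0: y = z − H·x̄ = [2]
step 0: S = H·P̄·Hᵀ + R = [15]
step 0: K = P̄·Hᵀ·S⁻¹ = [-14/15; -1]
step 0: x' = x̄ + K·y = [-28/15, 6]
step 0: P' = (I − K·H)·P̄ = [14/15 1; 1 24]
step 1: x̄ = F·x = [58/5, 298/15]
step 1: P̄ = F·P·Fᵀ + Q = [137/5 324/5; 324/5 3194/15]
step 1: y = z − H·x̄ = [63/5]
step 1: S = H·P̄·Hᵀ + R = [142/5]
step 1: K = P̄·Hᵀ·S⁻¹ = [-137/142; -162/71]
step 1: x' = x̄ + K·y = [-79/142, -1892/213]
step 1: P' = (I − K·H)·P̄ = [137/142 162/71; 162/71 13862/213]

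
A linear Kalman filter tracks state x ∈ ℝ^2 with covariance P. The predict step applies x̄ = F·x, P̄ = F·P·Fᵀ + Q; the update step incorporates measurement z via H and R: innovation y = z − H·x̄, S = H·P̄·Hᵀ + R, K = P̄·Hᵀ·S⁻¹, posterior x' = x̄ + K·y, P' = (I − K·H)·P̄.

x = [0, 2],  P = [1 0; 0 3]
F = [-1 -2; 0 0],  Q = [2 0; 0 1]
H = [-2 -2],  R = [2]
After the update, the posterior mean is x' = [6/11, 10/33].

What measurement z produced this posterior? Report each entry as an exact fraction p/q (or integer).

x̄ = F·x = [-4, 0]
P̄ = F·P·Fᵀ + Q = [15 0; 0 1]
S = H·P̄·Hᵀ + R = [66]
K = P̄·Hᵀ·S⁻¹ = [-5/11; -1/33]
x' − x̄ = [50/11, 10/33] = K·y
y = (KᵀK)⁻¹·Kᵀ·(x' − x̄) = [-10]
z = y + H·x̄ = [-10] + [8] = [-2]

z = [-2]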